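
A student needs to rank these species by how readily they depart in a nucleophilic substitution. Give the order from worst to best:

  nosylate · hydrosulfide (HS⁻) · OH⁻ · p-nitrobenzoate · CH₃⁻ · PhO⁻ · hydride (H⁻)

CH₃⁻ < hydride (H⁻) < OH⁻ < PhO⁻ < hydrosulfide (HS⁻) < p-nitrobenzoate < nosylate

The more stable X⁻ (or X) is on its own — i.e. the weaker a base it is — the better a leaving group it makes.
nosylate: pKₐ(p-O₂NC₆H₄SO₃H) ≈ -3.5 — p-nitro group further stabilises the sulfonate
p-nitrobenzoate: pKₐ(p-nitrobenzoic acid) ≈ 3.4 — electron-withdrawing nitro group stabilises the carboxylate
hydrosulfide (HS⁻): pKₐ(H₂S) ≈ 7 — larger and more polarisable than the oxygen analogue
PhO⁻: pKₐ(C₆H₅OH (phenol)) ≈ 10
OH⁻: pKₐ(H₂O) ≈ 15.7
hydride (H⁻): pKₐ(H₂) ≈ 36
CH₃⁻: pKₐ(CH₄) ≈ 48
The question asks for worst first, so the sequence is read in increasing leaving-group ability.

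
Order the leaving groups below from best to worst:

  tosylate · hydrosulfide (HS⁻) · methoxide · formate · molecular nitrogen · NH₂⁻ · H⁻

molecular nitrogen: no meaningful conjugate acid; N₂ departs as an exceptionally stable neutral molecule
tosylate: pKₐ(p-CH₃C₆H₄SO₃H (TsOH)) ≈ -2.8
formate: pKₐ(HCOOH) ≈ 3.8
hydrosulfide (HS⁻): pKₐ(H₂S) ≈ 7
methoxide: pKₐ(CH₃OH) ≈ 15.5
H⁻: pKₐ(H₂) ≈ 36
NH₂⁻: pKₐ(NH₃) ≈ 38

molecular nitrogen > tosylate > formate > hydrosulfide (HS⁻) > methoxide > H⁻ > NH₂⁻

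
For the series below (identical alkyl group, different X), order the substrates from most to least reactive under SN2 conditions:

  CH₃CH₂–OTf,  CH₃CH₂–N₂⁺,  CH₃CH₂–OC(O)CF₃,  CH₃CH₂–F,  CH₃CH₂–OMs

CH₃CH₂–N₂⁺ > CH₃CH₂–OTf > CH₃CH₂–OMs > CH₃CH₂–OC(O)CF₃ > CH₃CH₂–F

With the same alkyl group throughout, only the leaving group differentiates the rates.
The more stable X⁻ (or X) is on its own — i.e. the weaker a base it is — the better a leaving group it makes.
CH₃CH₂–N₂⁺ loses N₂: no meaningful conjugate acid; N₂ departs as an exceptionally stable neutral molecule
CH₃CH₂–OTf loses OTf⁻: pKₐ(CF₃SO₃H (triflic acid)) ≈ -14
CH₃CH₂–OMs loses OMs⁻: pKₐ(CH₃SO₃H (MsOH)) ≈ -1.9
CH₃CH₂–OC(O)CF₃ loses CF₃COO⁻: pKₐ(CF₃COOH) ≈ 0.2
CH₃CH₂–F loses F⁻: pKₐ(HF) ≈ 3.2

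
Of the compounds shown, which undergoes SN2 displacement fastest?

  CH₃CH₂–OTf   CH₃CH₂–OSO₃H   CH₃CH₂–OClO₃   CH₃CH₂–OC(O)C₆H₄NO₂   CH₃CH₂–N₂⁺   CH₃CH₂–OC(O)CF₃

CH₃CH₂–N₂⁺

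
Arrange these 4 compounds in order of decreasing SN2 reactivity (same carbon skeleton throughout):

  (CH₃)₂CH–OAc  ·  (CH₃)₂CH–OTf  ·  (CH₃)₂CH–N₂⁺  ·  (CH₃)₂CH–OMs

Same R in every case — rank the leaving groups.
Leaving-group ability tracks the stability of the departed species; conjugate-acid pKₐ is the usual yardstick (lower pKₐ → better LG).
(CH₃)₂CH–N₂⁺ loses N₂: no meaningful conjugate acid; N₂ departs as an exceptionally stable neutral molecule
(CH₃)₂CH–OTf loses OTf⁻: pKₐ(CF₃SO₃H (triflic acid)) ≈ -14
(CH₃)₂CH–OMs loses OMs⁻: pKₐ(CH₃SO₃H (MsOH)) ≈ -1.9
(CH₃)₂CH–OAc loses AcO⁻: pKₐ(CH₃COOH) ≈ 4.8

(CH₃)₂CH–N₂⁺ > (CH₃)₂CH–OTf > (CH₃)₂CH–OMs > (CH₃)₂CH–OAc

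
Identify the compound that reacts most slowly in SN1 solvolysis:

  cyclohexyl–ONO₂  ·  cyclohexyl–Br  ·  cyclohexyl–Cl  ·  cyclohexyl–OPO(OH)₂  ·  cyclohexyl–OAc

Same R in every case — rank the leaving groups.
A good leaving group is a weak base: the lower the pKₐ of its conjugate acid, the more readily it departs.
cyclohexyl–Br loses Br⁻: pKₐ(HBr) ≈ -9
cyclohexyl–Cl loses Cl⁻: pKₐ(HCl) ≈ -7
cyclohexyl–ONO₂ loses NO₃⁻: pKₐ(HNO₃) ≈ -1.3
cyclohexyl–OPO(OH)₂ loses H₂PO₄⁻: pKₐ(H₃PO₄) ≈ 2.1
cyclohexyl–OAc loses AcO⁻: pKₐ(CH₃COOH) ≈ 4.8

cyclohexyl–OAc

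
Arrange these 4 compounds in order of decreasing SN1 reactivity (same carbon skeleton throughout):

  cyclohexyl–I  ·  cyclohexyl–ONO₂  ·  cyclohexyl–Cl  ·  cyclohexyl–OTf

The skeletons are identical, so relative rate is governed entirely by leaving-group ability.
Leaving-group ability tracks the stability of the departed species; conjugate-acid pKₐ is the usual yardstick (lower pKₐ → better LG).
cyclohexyl–OTf loses OTf⁻: pKₐ(CF₃SO₃H (triflic acid)) ≈ -14
cyclohexyl–I loses I⁻: pKₐ(HI) ≈ -10
cyclohexyl–Cl loses Cl⁻: pKₐ(HCl) ≈ -7
cyclohexyl–ONO₂ loses NO₃⁻: pKₐ(HNO₃) ≈ -1.3

cyclohexyl–OTf > cyclohexyl–I > cyclohexyl–Cl > cyclohexyl–ONO₂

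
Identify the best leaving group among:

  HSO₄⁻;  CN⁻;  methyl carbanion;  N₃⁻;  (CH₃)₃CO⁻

HSO₄⁻

HSO₄⁻: pKₐ(H₂SO₄) ≈ -3
N₃⁻: pKₐ(HN₃) ≈ 4.7
CN⁻: pKₐ(HCN) ≈ 9.2
(CH₃)₃CO⁻: pKₐ(t-BuOH) ≈ 18
methyl carbanion: pKₐ(CH₄) ≈ 48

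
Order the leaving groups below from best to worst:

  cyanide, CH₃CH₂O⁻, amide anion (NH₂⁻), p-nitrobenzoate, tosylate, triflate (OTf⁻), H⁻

triflate (OTf⁻): pKₐ(CF₃SO₃H (triflic acid)) ≈ -14
tosylate: pKₐ(p-CH₃C₆H₄SO₃H (TsOH)) ≈ -2.8
p-nitrobenzoate: pKₐ(p-nitrobenzoic acid) ≈ 3.4 — electron-withdrawing nitro group stabilises the carboxylate
cyanide: pKₐ(HCN) ≈ 9.2 — sp carbon stabilises the charge somewhat, but still a poor LG
CH₃CH₂O⁻: pKₐ(CH₃CH₂OH) ≈ 16
H⁻: pKₐ(H₂) ≈ 36 — extremely strong base; leaves only in special hydride-transfer contexts
amide anion (NH₂⁻): pKₐ(NH₃) ≈ 38 — extremely strong base; never a leaving group

triflate (OTf⁻) > tosylate > p-nitrobenzoate > cyanide > CH₃CH₂O⁻ > H⁻ > amide anion (NH₂⁻)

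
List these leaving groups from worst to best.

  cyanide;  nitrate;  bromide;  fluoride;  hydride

The more stable X⁻ (or X) is on its own — i.e. the weaker a base it is — the better a leaving group it makes.
bromide: pKₐ(HBr) ≈ -9
nitrate: pKₐ(HNO₃) ≈ -1.3 — resonance-delocalised over three oxygens
fluoride: pKₐ(HF) ≈ 3.2 — small and strongly basic; the poor halide leaving group
cyanide: pKₐ(HCN) ≈ 9.2 — sp carbon stabilises the charge somewhat, but still a poor LG
hydride: pKₐ(H₂) ≈ 36 — extremely strong base; leaves only in special hydride-transfer contexts
Listed from poorest to best leaving group as asked.

hydride < cyanide < fluoride < nitrate < bromide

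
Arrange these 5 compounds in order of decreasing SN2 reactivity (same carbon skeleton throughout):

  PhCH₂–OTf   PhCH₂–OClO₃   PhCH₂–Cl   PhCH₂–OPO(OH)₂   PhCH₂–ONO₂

PhCH₂–OTf > PhCH₂–OClO₃ > PhCH₂–Cl > PhCH₂–ONO₂ > PhCH₂–OPO(OH)₂

The skeletons are identical, so relative rate is governed entirely by leaving-group ability.
A good leaving group is a weak base: the lower the pKₐ of its conjugate acid, the more readily it departs.
PhCH₂–OTf loses OTf⁻: pKₐ(CF₃SO₃H (triflic acid)) ≈ -14
PhCH₂–OClO₃ loses ClO₄⁻: pKₐ(HClO₄) ≈ -10
PhCH₂–Cl loses Cl⁻: pKₐ(HCl) ≈ -7
PhCH₂–ONO₂ loses NO₃⁻: pKₐ(HNO₃) ≈ -1.3
PhCH₂–OPO(OH)₂ loses H₂PO₄⁻: pKₐ(H₃PO₄) ≈ 2.1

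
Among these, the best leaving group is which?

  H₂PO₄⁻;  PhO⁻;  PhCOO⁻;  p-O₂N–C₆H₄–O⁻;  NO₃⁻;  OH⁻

Leaving-group ability tracks the stability of the departed species; conjugate-acid pKₐ is the usual yardstick (lower pKₐ → better LG).
NO₃⁻: pKₐ(HNO₃) ≈ -1.3
H₂PO₄⁻: pKₐ(H₃PO₄) ≈ 2.1
PhCOO⁻: pKₐ(C₆H₅COOH) ≈ 4.2
p-O₂N–C₆H₄–O⁻: pKₐ(p-nitrophenol) ≈ 7.2
PhO⁻: pKₐ(C₆H₅OH (phenol)) ≈ 10
OH⁻: pKₐ(H₂O) ≈ 15.7

NO₃⁻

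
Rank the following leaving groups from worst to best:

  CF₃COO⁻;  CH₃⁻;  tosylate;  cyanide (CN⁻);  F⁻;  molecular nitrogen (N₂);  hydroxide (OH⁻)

Rank by basicity of the departing species: weakest base leaves most easily.
molecular nitrogen (N₂): no meaningful conjugate acid; N₂ departs as an exceptionally stable neutral molecule
tosylate: pKₐ(p-CH₃C₆H₄SO₃H (TsOH)) ≈ -2.8
CF₃COO⁻: pKₐ(CF₃COOH) ≈ 0.2
F⁻: pKₐ(HF) ≈ 3.2
cyanide (CN⁻): pKₐ(HCN) ≈ 9.2
hydroxide (OH⁻): pKₐ(H₂O) ≈ 15.7
CH₃⁻: pKₐ(CH₄) ≈ 48
Listed from poorest to best leaving group as asked.

CH₃⁻ < hydroxide (OH⁻) < cyanide (CN⁻) < F⁻ < CF₃COO⁻ < tosylate < molecular nitrogen (N₂)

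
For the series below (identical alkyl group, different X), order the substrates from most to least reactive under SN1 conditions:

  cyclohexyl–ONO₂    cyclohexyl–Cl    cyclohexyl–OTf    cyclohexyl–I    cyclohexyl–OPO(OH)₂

Identical carbon frameworks mean the comparison reduces to leaving-group quality.
A good leaving group is a weak base: the lower the pKₐ of its conjugate acid, the more readily it departs.
cyclohexyl–OTf loses OTf⁻: pKₐ(CF₃SO₃H (triflic acid)) ≈ -14
cyclohexyl–I loses I⁻: pKₐ(HI) ≈ -10
cyclohexyl–Cl loses Cl⁻: pKₐ(HCl) ≈ -7
cyclohexyl–ONO₂ loses NO₃⁻: pKₐ(HNO₃) ≈ -1.3
cyclohexyl–OPO(OH)₂ loses H₂PO₄⁻: pKₐ(H₃PO₄) ≈ 2.1

cyclohexyl–OTf > cyclohexyl–I > cyclohexyl–Cl > cyclohexyl–ONO₂ > cyclohexyl–OPO(OH)₂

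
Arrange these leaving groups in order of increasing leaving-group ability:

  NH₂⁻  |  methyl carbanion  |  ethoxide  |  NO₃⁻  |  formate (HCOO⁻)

Leaving-group ability tracks the stability of the departed species; conjugate-acid pKₐ is the usual yardstick (lower pKₐ → better LG).
NO₃⁻: pKₐ(HNO₃) ≈ -1.3
formate (HCOO⁻): pKₐ(HCOOH) ≈ 3.8
ethoxide: pKₐ(CH₃CH₂OH) ≈ 16
NH₂⁻: pKₐ(NH₃) ≈ 38
methyl carbanion: pKₐ(CH₄) ≈ 48
Reversing gives the worst-to-best order requested.

methyl carbanion < NH₂⁻ < ethoxide < formate (HCOO⁻) < NO₃⁻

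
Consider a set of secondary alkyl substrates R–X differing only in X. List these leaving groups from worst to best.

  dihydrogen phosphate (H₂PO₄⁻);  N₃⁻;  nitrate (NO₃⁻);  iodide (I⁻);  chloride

A good leaving group is a weak base: the lower the pKₐ of its conjugate acid, the more readily it departs.
iodide (I⁻): pKₐ(HI) ≈ -10 — large, highly polarisable; very weak base
chloride: pKₐ(HCl) ≈ -7 — moderately weak base
nitrate (NO₃⁻): pKₐ(HNO₃) ≈ -1.3
dihydrogen phosphate (H₂PO₄⁻): pKₐ(H₃PO₄) ≈ 2.1 — moderate base; biological leaving group after further activation
N₃⁻: pKₐ(HN₃) ≈ 4.7
The question asks for worst first, so the sequence is read in increasing leaving-group ability.

N₃⁻ < dihydrogen phosphate (H₂PO₄⁻) < nitrate (NO₃⁻) < chloride < iodide (I⁻)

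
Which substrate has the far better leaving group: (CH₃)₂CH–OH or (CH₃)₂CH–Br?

From (CH₃)₂CH–OH the departing group would be OH⁻ (pKₐ(H₂O) ≈ 15.7). Strong base; essentially never leaves without prior activation.
From (CH₃)₂CH–Br the leaving group is Br⁻ (pKₐ(HBr) ≈ -9). Weak base; good leaving group.
(In practice (CH₃)₂CH–Br is made from (CH₃)₂CH–OH by treatment with PBr₃, replacing the hydroxyl with bromide.)

(CH₃)₂CH–Br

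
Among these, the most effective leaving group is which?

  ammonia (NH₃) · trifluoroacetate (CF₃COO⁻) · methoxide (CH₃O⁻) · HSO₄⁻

HSO₄⁻

The more stable X⁻ (or X) is on its own — i.e. the weaker a base it is — the better a leaving group it makes.
HSO₄⁻: pKₐ(H₂SO₄) ≈ -3
trifluoroacetate (CF₃COO⁻): pKₐ(CF₃COOH) ≈ 0.2
ammonia (NH₃): pKₐ(NH₄⁺) ≈ 9.2
methoxide (CH₃O⁻): pKₐ(CH₃OH) ≈ 15.5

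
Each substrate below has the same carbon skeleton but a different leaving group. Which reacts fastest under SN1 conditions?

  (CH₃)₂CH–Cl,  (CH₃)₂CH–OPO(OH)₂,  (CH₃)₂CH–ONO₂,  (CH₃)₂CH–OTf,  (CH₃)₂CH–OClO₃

(CH₃)₂CH–OTf

With the same alkyl group throughout, only the leaving group differentiates the rates.
Leaving-group ability tracks the stability of the departed species; conjugate-acid pKₐ is the usual yardstick (lower pKₐ → better LG).
(CH₃)₂CH–OTf loses OTf⁻: pKₐ(CF₃SO₃H (triflic acid)) ≈ -14
(CH₃)₂CH–OClO₃ loses ClO₄⁻: pKₐ(HClO₄) ≈ -10
(CH₃)₂CH–Cl loses Cl⁻: pKₐ(HCl) ≈ -7
(CH₃)₂CH–ONO₂ loses NO₃⁻: pKₐ(HNO₃) ≈ -1.3
(CH₃)₂CH–OPO(OH)₂ loses H₂PO₄⁻: pKₐ(H₃PO₄) ≈ 2.1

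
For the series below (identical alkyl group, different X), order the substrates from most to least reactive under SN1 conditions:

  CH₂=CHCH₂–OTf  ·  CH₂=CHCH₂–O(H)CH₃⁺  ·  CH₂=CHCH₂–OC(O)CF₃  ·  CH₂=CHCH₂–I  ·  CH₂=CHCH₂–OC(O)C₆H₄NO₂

CH₂=CHCH₂–OTf > CH₂=CHCH₂–I > CH₂=CHCH₂–O(H)CH₃⁺ > CH₂=CHCH₂–OC(O)CF₃ > CH₂=CHCH₂–OC(O)C₆H₄NO₂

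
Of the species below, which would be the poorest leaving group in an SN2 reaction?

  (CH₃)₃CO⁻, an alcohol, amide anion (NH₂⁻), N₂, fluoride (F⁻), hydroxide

amide anion (NH₂⁻)

N₂: no meaningful conjugate acid; N₂ departs as an exceptionally stable neutral molecule
an alcohol: pKₐ(R'OH₂⁺) ≈ -2.4
fluoride (F⁻): pKₐ(HF) ≈ 3.2
hydroxide: pKₐ(H₂O) ≈ 15.7
(CH₃)₃CO⁻: pKₐ(t-BuOH) ≈ 18
amide anion (NH₂⁻): pKₐ(NH₃) ≈ 38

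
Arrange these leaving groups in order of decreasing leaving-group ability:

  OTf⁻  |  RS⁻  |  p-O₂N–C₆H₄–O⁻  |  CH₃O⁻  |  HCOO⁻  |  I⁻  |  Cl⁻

OTf⁻ > I⁻ > Cl⁻ > HCOO⁻ > p-O₂N–C₆H₄–O⁻ > RS⁻ > CH₃O⁻

The more stable X⁻ (or X) is on its own — i.e. the weaker a base it is — the better a leaving group it makes.
OTf⁻: pKₐ(CF₃SO₃H (triflic acid)) ≈ -14
I⁻: pKₐ(HI) ≈ -10
Cl⁻: pKₐ(HCl) ≈ -7
HCOO⁻: pKₐ(HCOOH) ≈ 3.8
p-O₂N–C₆H₄–O⁻: pKₐ(p-nitrophenol) ≈ 7.2
RS⁻: pKₐ(RSH (a thiol)) ≈ 10.5
CH₃O⁻: pKₐ(CH₃OH) ≈ 15.5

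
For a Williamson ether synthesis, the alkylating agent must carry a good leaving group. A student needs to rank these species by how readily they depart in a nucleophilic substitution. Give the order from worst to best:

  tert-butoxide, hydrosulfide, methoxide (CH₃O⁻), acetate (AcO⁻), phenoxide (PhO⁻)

The more stable X⁻ (or X) is on its own — i.e. the weaker a base it is — the better a leaving group it makes.
acetate (AcO⁻): pKₐ(CH₃COOH) ≈ 4.8
hydrosulfide: pKₐ(H₂S) ≈ 7
phenoxide (PhO⁻): pKₐ(C₆H₅OH (phenol)) ≈ 10
methoxide (CH₃O⁻): pKₐ(CH₃OH) ≈ 15.5
tert-butoxide: pKₐ(t-BuOH) ≈ 18
The question asks for worst first, so the sequence is read in increasing leaving-group ability.

tert-butoxide < methoxide (CH₃O⁻) < phenoxide (PhO⁻) < hydrosulfide < acetate (AcO⁻)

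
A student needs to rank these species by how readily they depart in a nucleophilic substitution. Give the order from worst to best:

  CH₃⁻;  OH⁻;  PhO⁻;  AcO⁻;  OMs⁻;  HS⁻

Leaving-group ability tracks the stability of the departed species; conjugate-acid pKₐ is the usual yardstick (lower pKₐ → better LG).
OMs⁻: pKₐ(CH₃SO₃H (MsOH)) ≈ -1.9
AcO⁻: pKₐ(CH₃COOH) ≈ 4.8
HS⁻: pKₐ(H₂S) ≈ 7
PhO⁻: pKₐ(C₆H₅OH (phenol)) ≈ 10 — resonance into the ring helps, but still a poor LG
OH⁻: pKₐ(H₂O) ≈ 15.7 — strong base; essentially never leaves without prior activation
CH₃⁻: pKₐ(CH₄) ≈ 48
Reversing gives the worst-to-best order requested.

CH₃⁻ < OH⁻ < PhO⁻ < HS⁻ < AcO⁻ < OMs⁻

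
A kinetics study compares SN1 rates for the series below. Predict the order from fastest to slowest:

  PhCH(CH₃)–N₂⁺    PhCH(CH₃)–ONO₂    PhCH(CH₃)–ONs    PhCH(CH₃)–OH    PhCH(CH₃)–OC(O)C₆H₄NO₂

With the same alkyl group throughout, only the leaving group differentiates the rates.
The more stable X⁻ (or X) is on its own — i.e. the weaker a base it is — the better a leaving group it makes.
PhCH(CH₃)–N₂⁺ loses N₂: no meaningful conjugate acid; N₂ departs as an exceptionally stable neutral molecule
PhCH(CH₃)–ONs loses ONs⁻: pKₐ(p-O₂NC₆H₄SO₃H) ≈ -3.5
PhCH(CH₃)–ONO₂ loses NO₃⁻: pKₐ(HNO₃) ≈ -1.3
PhCH(CH₃)–OC(O)C₆H₄NO₂ loses p-O₂N–C₆H₄–COO⁻: pKₐ(p-nitrobenzoic acid) ≈ 3.4
PhCH(CH₃)–OH loses OH⁻: pKₐ(H₂O) ≈ 15.7

PhCH(CH₃)–N₂⁺ > PhCH(CH₃)–ONs > PhCH(CH₃)–ONO₂ > PhCH(CH₃)–OC(O)C₆H₄NO₂ > PhCH(CH₃)–OH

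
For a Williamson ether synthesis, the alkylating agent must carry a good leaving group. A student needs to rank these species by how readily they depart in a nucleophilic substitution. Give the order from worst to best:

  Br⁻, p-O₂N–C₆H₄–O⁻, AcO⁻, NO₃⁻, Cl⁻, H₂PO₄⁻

p-O₂N–C₆H₄–O⁻ < AcO⁻ < H₂PO₄⁻ < NO₃⁻ < Cl⁻ < Br⁻

Br⁻: pKₐ(HBr) ≈ -9
Cl⁻: pKₐ(HCl) ≈ -7
NO₃⁻: pKₐ(HNO₃) ≈ -1.3
H₂PO₄⁻: pKₐ(H₃PO₄) ≈ 2.1
AcO⁻: pKₐ(CH₃COOH) ≈ 4.8
p-O₂N–C₆H₄–O⁻: pKₐ(p-nitrophenol) ≈ 7.2
Listed from poorest to best leaving group as asked.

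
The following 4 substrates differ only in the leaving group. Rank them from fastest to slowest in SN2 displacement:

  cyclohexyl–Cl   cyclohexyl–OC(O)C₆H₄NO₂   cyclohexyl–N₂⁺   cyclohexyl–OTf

cyclohexyl–N₂⁺ > cyclohexyl–OTf > cyclohexyl–Cl > cyclohexyl–OC(O)C₆H₄NO₂

Identical carbon frameworks mean the comparison reduces to leaving-group quality.
The more stable X⁻ (or X) is on its own — i.e. the weaker a base it is — the better a leaving group it makes.
cyclohexyl–N₂⁺ loses N₂: no meaningful conjugate acid; N₂ departs as an exceptionally stable neutral molecule
cyclohexyl–OTf loses OTf⁻: pKₐ(CF₃SO₃H (triflic acid)) ≈ -14
cyclohexyl–Cl loses Cl⁻: pKₐ(HCl) ≈ -7
cyclohexyl–OC(O)C₆H₄NO₂ loses p-O₂N–C₆H₄–COO⁻: pKₐ(p-nitrobenzoic acid) ≈ 3.4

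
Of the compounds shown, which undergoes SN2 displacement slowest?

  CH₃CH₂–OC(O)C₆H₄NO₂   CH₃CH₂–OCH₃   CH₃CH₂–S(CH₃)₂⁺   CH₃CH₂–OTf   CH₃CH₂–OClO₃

CH₃CH₂–OCH₃

The skeletons are identical, so relative rate is governed entirely by leaving-group ability.
A good leaving group is a weak base: the lower the pKₐ of its conjugate acid, the more readily it departs.
CH₃CH₂–OTf loses OTf⁻: pKₐ(CF₃SO₃H (triflic acid)) ≈ -14
CH₃CH₂–OClO₃ loses ClO₄⁻: pKₐ(HClO₄) ≈ -10
CH₃CH₂–S(CH₃)₂⁺ loses SR'₂: pKₐ(R'₂SH⁺) ≈ -7
CH₃CH₂–OC(O)C₆H₄NO₂ loses p-O₂N–C₆H₄–COO⁻: pKₐ(p-nitrobenzoic acid) ≈ 3.4
CH₃CH₂–OCH₃ loses CH₃O⁻: pKₐ(CH₃OH) ≈ 15.5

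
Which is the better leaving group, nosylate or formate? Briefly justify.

nosylate

nosylate is the better leaving group.
pKₐ(p-O₂NC₆H₄SO₃H) ≈ -3.5 versus pKₐ(HCOOH) ≈ 3.8: nosylate is the much weaker base.
P-nitro group further stabilises the sulfonate.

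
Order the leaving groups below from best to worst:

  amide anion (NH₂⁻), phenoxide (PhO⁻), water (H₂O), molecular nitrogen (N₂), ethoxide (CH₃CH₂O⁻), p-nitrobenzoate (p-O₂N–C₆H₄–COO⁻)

molecular nitrogen (N₂): no meaningful conjugate acid; N₂ departs as an exceptionally stable neutral molecule
water (H₂O): pKₐ(H₃O⁺) ≈ -1.7
p-nitrobenzoate (p-O₂N–C₆H₄–COO⁻): pKₐ(p-nitrobenzoic acid) ≈ 3.4
phenoxide (PhO⁻): pKₐ(C₆H₅OH (phenol)) ≈ 10
ethoxide (CH₃CH₂O⁻): pKₐ(CH₃CH₂OH) ≈ 16 — strong base; alkoxides do not leave unassisted
amide anion (NH₂⁻): pKₐ(NH₃) ≈ 38 — extremely strong base; never a leaving group

molecular nitrogen (N₂) > water (H₂O) > p-nitrobenzoate (p-O₂N–C₆H₄–COO⁻) > phenoxide (PhO⁻) > ethoxide (CH₃CH₂O⁻) > amide anion (NH₂⁻)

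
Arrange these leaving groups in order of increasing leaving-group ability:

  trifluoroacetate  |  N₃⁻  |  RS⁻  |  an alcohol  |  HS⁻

RS⁻ < HS⁻ < N₃⁻ < trifluoroacetate < an alcohol

The more stable X⁻ (or X) is on its own — i.e. the weaker a base it is — the better a leaving group it makes.
an alcohol: pKₐ(R'OH₂⁺) ≈ -2.4
trifluoroacetate: pKₐ(CF₃COOH) ≈ 0.2
N₃⁻: pKₐ(HN₃) ≈ 4.7
HS⁻: pKₐ(H₂S) ≈ 7
RS⁻: pKₐ(RSH (a thiol)) ≈ 10.5
The question asks for worst first, so the sequence is read in increasing leaving-group ability.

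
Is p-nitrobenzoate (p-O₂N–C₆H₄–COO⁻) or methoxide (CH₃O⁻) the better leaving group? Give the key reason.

p-nitrobenzoate (p-O₂N–C₆H₄–COO⁻)

p-nitrobenzoate (p-O₂N–C₆H₄–COO⁻) is the better leaving group.
pKₐ(p-nitrobenzoic acid) ≈ 3.4 versus pKₐ(CH₃OH) ≈ 15.5: p-nitrobenzoate (p-O₂N–C₆H₄–COO⁻) is the much weaker base.
Electron-withdrawing nitro group stabilises the carboxylate.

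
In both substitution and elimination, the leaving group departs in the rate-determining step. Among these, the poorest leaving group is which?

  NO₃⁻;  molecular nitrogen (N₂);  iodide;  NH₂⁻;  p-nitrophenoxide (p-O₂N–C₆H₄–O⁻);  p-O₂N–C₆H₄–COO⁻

The more stable X⁻ (or X) is on its own — i.e. the weaker a base it is — the better a leaving group it makes.
molecular nitrogen (N₂): no meaningful conjugate acid; N₂ departs as an exceptionally stable neutral molecule
iodide: pKₐ(HI) ≈ -10
NO₃⁻: pKₐ(HNO₃) ≈ -1.3
p-O₂N–C₆H₄–COO⁻: pKₐ(p-nitrobenzoic acid) ≈ 3.4
p-nitrophenoxide (p-O₂N–C₆H₄–O⁻): pKₐ(p-nitrophenol) ≈ 7.2
NH₂⁻: pKₐ(NH₃) ≈ 38

NH₂⁻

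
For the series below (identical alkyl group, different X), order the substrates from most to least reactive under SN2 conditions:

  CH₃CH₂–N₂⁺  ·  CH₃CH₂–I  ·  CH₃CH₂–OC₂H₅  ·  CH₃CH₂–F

With the same alkyl group throughout, only the leaving group differentiates the rates.
A good leaving group is a weak base: the lower the pKₐ of its conjugate acid, the more readily it departs.
CH₃CH₂–N₂⁺ loses N₂: no meaningful conjugate acid; N₂ departs as an exceptionally stable neutral molecule
CH₃CH₂–I loses I⁻: pKₐ(HI) ≈ -10
CH₃CH₂–F loses F⁻: pKₐ(HF) ≈ 3.2
CH₃CH₂–OC₂H₅ loses CH₃CH₂O⁻: pKₐ(CH₃CH₂OH) ≈ 16

CH₃CH₂–N₂⁺ > CH₃CH₂–I > CH₃CH₂–F > CH₃CH₂–OC₂H₅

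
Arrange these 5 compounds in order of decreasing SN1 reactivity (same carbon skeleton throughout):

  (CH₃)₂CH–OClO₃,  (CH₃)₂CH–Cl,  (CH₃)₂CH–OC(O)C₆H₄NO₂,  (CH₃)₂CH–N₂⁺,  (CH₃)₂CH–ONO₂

(CH₃)₂CH–N₂⁺ > (CH₃)₂CH–OClO₃ > (CH₃)₂CH–Cl > (CH₃)₂CH–ONO₂ > (CH₃)₂CH–OC(O)C₆H₄NO₂

With the same alkyl group throughout, only the leaving group differentiates the rates.
A good leaving group is a weak base: the lower the pKₐ of its conjugate acid, the more readily it departs.
(CH₃)₂CH–N₂⁺ loses N₂: no meaningful conjugate acid; N₂ departs as an exceptionally stable neutral molecule
(CH₃)₂CH–OClO₃ loses ClO₄⁻: pKₐ(HClO₄) ≈ -10
(CH₃)₂CH–Cl loses Cl⁻: pKₐ(HCl) ≈ -7
(CH₃)₂CH–ONO₂ loses NO₃⁻: pKₐ(HNO₃) ≈ -1.3
(CH₃)₂CH–OC(O)C₆H₄NO₂ loses p-O₂N–C₆H₄–COO⁻: pKₐ(p-nitrobenzoic acid) ≈ 3.4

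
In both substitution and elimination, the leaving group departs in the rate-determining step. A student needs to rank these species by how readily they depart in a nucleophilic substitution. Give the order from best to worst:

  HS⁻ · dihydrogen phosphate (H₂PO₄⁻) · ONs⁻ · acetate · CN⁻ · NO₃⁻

Leaving-group ability tracks the stability of the departed species; conjugate-acid pKₐ is the usual yardstick (lower pKₐ → better LG).
ONs⁻: pKₐ(p-O₂NC₆H₄SO₃H) ≈ -3.5
NO₃⁻: pKₐ(HNO₃) ≈ -1.3
dihydrogen phosphate (H₂PO₄⁻): pKₐ(H₃PO₄) ≈ 2.1
acetate: pKₐ(CH₃COOH) ≈ 4.8
HS⁻: pKₐ(H₂S) ≈ 7
CN⁻: pKₐ(HCN) ≈ 9.2

ONs⁻ > NO₃⁻ > dihydrogen phosphate (H₂PO₄⁻) > acetate > HS⁻ > CN⁻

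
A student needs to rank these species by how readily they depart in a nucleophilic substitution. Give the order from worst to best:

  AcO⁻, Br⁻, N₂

N₂: no meaningful conjugate acid; N₂ departs as an exceptionally stable neutral molecule
Br⁻: pKₐ(HBr) ≈ -9 — weak base; good leaving group
AcO⁻: pKₐ(CH₃COOH) ≈ 4.8 — resonance-stabilised but still a weak base
Listed from poorest to best leaving group as asked.

AcO⁻ < Br⁻ < N₂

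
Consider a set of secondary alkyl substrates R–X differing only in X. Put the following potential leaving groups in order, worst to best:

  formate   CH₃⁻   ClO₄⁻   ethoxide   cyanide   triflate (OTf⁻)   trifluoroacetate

CH₃⁻ < ethoxide < cyanide < formate < trifluoroacetate < ClO₄⁻ < triflate (OTf⁻)

Leaving-group ability tracks the stability of the departed species; conjugate-acid pKₐ is the usual yardstick (lower pKₐ → better LG).
triflate (OTf⁻): pKₐ(CF₃SO₃H (triflic acid)) ≈ -14
ClO₄⁻: pKₐ(HClO₄) ≈ -10 — extremely weak base; rarely used for safety reasons
trifluoroacetate: pKₐ(CF₃COOH) ≈ 0.2 — strongly electron-withdrawing CF₃ stabilises the carboxylate
formate: pKₐ(HCOOH) ≈ 3.8 — resonance-stabilised carboxylate
cyanide: pKₐ(HCN) ≈ 9.2
ethoxide: pKₐ(CH₃CH₂OH) ≈ 16
CH₃⁻: pKₐ(CH₄) ≈ 48
The question asks for worst first, so the sequence is read in increasing leaving-group ability.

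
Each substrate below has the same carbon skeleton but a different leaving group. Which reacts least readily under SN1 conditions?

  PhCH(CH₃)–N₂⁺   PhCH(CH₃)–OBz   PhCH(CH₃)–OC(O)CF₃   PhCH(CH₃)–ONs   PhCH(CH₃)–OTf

PhCH(CH₃)–OBz

Identical carbon frameworks mean the comparison reduces to leaving-group quality.
The more stable X⁻ (or X) is on its own — i.e. the weaker a base it is — the better a leaving group it makes.
PhCH(CH₃)–N₂⁺ loses N₂: no meaningful conjugate acid; N₂ departs as an exceptionally stable neutral molecule
PhCH(CH₃)–OTf loses OTf⁻: pKₐ(CF₃SO₃H (triflic acid)) ≈ -14
PhCH(CH₃)–ONs loses ONs⁻: pKₐ(p-O₂NC₆H₄SO₃H) ≈ -3.5
PhCH(CH₃)–OC(O)CF₃ loses CF₃COO⁻: pKₐ(CF₃COOH) ≈ 0.2
PhCH(CH₃)–OBz loses PhCOO⁻: pKₐ(C₆H₅COOH) ≈ 4.2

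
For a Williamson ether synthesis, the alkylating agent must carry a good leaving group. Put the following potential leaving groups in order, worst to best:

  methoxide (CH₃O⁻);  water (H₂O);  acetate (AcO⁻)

methoxide (CH₃O⁻) < acetate (AcO⁻) < water (H₂O)

Leaving-group ability tracks the stability of the departed species; conjugate-acid pKₐ is the usual yardstick (lower pKₐ → better LG).
water (H₂O): pKₐ(H₃O⁺) ≈ -1.7 — neutral; leaves from a protonated alcohol (R–OH₂⁺)
acetate (AcO⁻): pKₐ(CH₃COOH) ≈ 4.8 — resonance-stabilised but still a weak base
methoxide (CH₃O⁻): pKₐ(CH₃OH) ≈ 15.5
Reversing gives the worst-to-best order requested.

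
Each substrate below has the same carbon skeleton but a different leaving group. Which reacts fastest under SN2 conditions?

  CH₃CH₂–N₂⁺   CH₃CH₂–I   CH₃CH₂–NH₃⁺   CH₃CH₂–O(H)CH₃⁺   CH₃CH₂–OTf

Identical carbon frameworks mean the comparison reduces to leaving-group quality.
A good leaving group is a weak base: the lower the pKₐ of its conjugate acid, the more readily it departs.
CH₃CH₂–N₂⁺ loses N₂: no meaningful conjugate acid; N₂ departs as an exceptionally stable neutral molecule
CH₃CH₂–OTf loses OTf⁻: pKₐ(CF₃SO₃H (triflic acid)) ≈ -14
CH₃CH₂–I loses I⁻: pKₐ(HI) ≈ -10
CH₃CH₂–O(H)CH₃⁺ loses R'OH: pKₐ(R'OH₂⁺) ≈ -2.4
CH₃CH₂–NH₃⁺ loses NH₃: pKₐ(NH₄⁺) ≈ 9.2

CH₃CH₂–N₂⁺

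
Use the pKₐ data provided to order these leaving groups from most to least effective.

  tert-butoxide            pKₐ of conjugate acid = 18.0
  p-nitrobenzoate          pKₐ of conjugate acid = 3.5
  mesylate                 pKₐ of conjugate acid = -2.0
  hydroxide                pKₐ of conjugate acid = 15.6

Lower conjugate-acid pKₐ ⇒ weaker base ⇒ better leaving group.
Sorting by the given values: mesylate (-2.0), p-nitrobenzoate (3.5), hydroxide (15.6), tert-butoxide (18.0).

mesylate > p-nitrobenzoate > hydroxide > tert-butoxide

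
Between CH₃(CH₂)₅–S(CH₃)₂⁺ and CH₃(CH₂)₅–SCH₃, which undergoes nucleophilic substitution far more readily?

CH₃(CH₂)₅–S(CH₃)₂⁺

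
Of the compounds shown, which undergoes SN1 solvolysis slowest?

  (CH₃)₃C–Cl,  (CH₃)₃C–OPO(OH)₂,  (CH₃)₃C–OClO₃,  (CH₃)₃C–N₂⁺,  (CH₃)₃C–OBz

Same R in every case — rank the leaving groups.
Rank by basicity of the departing species: weakest base leaves most easily.
(CH₃)₃C–N₂⁺ loses N₂: no meaningful conjugate acid; N₂ departs as an exceptionally stable neutral molecule
(CH₃)₃C–OClO₃ loses ClO₄⁻: pKₐ(HClO₄) ≈ -10
(CH₃)₃C–Cl loses Cl⁻: pKₐ(HCl) ≈ -7
(CH₃)₃C–OPO(OH)₂ loses H₂PO₄⁻: pKₐ(H₃PO₄) ≈ 2.1
(CH₃)₃C–OBz loses PhCOO⁻: pKₐ(C₆H₅COOH) ≈ 4.2

(CH₃)₃C–OBz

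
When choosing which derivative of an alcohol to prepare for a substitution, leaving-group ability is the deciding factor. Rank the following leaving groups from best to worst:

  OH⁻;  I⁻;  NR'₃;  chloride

I⁻: pKₐ(HI) ≈ -10
chloride: pKₐ(HCl) ≈ -7
NR'₃: pKₐ(R'₃NH⁺) ≈ 10.7
OH⁻: pKₐ(H₂O) ≈ 15.7

I⁻ > chloride > NR'₃ > OH⁻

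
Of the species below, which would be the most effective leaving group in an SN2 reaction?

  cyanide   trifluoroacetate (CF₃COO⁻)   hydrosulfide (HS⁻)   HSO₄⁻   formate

HSO₄⁻

HSO₄⁻: pKₐ(H₂SO₄) ≈ -3
trifluoroacetate (CF₃COO⁻): pKₐ(CF₃COOH) ≈ 0.2
formate: pKₐ(HCOOH) ≈ 3.8
hydrosulfide (HS⁻): pKₐ(H₂S) ≈ 7
cyanide: pKₐ(HCN) ≈ 9.2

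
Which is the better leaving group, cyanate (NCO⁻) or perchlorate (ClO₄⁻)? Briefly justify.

perchlorate (ClO₄⁻)

perchlorate (ClO₄⁻) is the better leaving group.
pKₐ(HClO₄) ≈ -10 versus pKₐ(HOCN) ≈ 3.5: perchlorate (ClO₄⁻) is the much weaker base.
Extremely weak base; rarely used for safety reasons.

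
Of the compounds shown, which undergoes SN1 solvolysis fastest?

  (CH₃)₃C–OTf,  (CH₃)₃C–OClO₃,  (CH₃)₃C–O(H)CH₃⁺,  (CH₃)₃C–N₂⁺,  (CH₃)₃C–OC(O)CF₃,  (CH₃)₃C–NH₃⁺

(CH₃)₃C–N₂⁺

Same R in every case — rank the leaving groups.
A good leaving group is a weak base: the lower the pKₐ of its conjugate acid, the more readily it departs.
(CH₃)₃C–N₂⁺ loses N₂: no meaningful conjugate acid; N₂ departs as an exceptionally stable neutral molecule
(CH₃)₃C–OTf loses OTf⁻: pKₐ(CF₃SO₃H (triflic acid)) ≈ -14
(CH₃)₃C–OClO₃ loses ClO₄⁻: pKₐ(HClO₄) ≈ -10
(CH₃)₃C–O(H)CH₃⁺ loses R'OH: pKₐ(R'OH₂⁺) ≈ -2.4
(CH₃)₃C–OC(O)CF₃ loses CF₃COO⁻: pKₐ(CF₃COOH) ≈ 0.2
(CH₃)₃C–NH₃⁺ loses NH₃: pKₐ(NH₄⁺) ≈ 9.2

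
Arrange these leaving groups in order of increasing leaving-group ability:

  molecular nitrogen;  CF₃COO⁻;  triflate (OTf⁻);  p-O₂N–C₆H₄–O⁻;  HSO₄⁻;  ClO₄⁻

p-O₂N–C₆H₄–O⁻ < CF₃COO⁻ < HSO₄⁻ < ClO₄⁻ < triflate (OTf⁻) < molecular nitrogen

Rank by basicity of the departing species: weakest base leaves most easily.
molecular nitrogen: no meaningful conjugate acid; N₂ departs as an exceptionally stable neutral molecule
triflate (OTf⁻): pKₐ(CF₃SO₃H (triflic acid)) ≈ -14 — charge spread over three oxygens and a CF₃ group; the premier leaving group in synthesis
ClO₄⁻: pKₐ(HClO₄) ≈ -10 — extremely weak base; rarely used for safety reasons
HSO₄⁻: pKₐ(H₂SO₄) ≈ -3
CF₃COO⁻: pKₐ(CF₃COOH) ≈ 0.2 — strongly electron-withdrawing CF₃ stabilises the carboxylate
p-O₂N–C₆H₄–O⁻: pKₐ(p-nitrophenol) ≈ 7.2 — nitro group delocalises the charge; the classic chromogenic LG
Reversing gives the worst-to-best order requested.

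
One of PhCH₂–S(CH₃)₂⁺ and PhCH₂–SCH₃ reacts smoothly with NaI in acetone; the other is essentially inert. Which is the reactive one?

From PhCH₂–SCH₃ the departing group would be RS⁻ (pKₐ(RSH (a thiol)) ≈ 10.5). Moderately basic; rarely leaves without activation.
From PhCH₂–S(CH₃)₂⁺ the leaving group is SR'₂ (pKₐ(R'₂SH⁺) ≈ -7). Neutral; leaves from a sulfonium salt (R–SR'₂⁺).
(In practice PhCH₂–S(CH₃)₂⁺ is made from PhCH₂–SCH₃ by S-methylation with CH₃I, allowing neutral dimethyl sulfide, rather than methanethiolate, to depart.)

PhCH₂–S(CH₃)₂⁺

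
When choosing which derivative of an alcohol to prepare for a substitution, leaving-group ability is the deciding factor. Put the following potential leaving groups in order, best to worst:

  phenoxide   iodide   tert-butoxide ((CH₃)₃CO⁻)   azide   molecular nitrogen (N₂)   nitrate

Leaving-group ability tracks the stability of the departed species; conjugate-acid pKₐ is the usual yardstick (lower pKₐ → better LG).
molecular nitrogen (N₂): no meaningful conjugate acid; N₂ departs as an exceptionally stable neutral molecule
iodide: pKₐ(HI) ≈ -10
nitrate: pKₐ(HNO₃) ≈ -1.3
azide: pKₐ(HN₃) ≈ 4.7
phenoxide: pKₐ(C₆H₅OH (phenol)) ≈ 10
tert-butoxide ((CH₃)₃CO⁻): pKₐ(t-BuOH) ≈ 18

molecular nitrogen (N₂) > iodide > nitrate > azide > phenoxide > tert-butoxide ((CH₃)₃CO⁻)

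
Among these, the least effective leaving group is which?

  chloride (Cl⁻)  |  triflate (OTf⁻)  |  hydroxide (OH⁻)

A good leaving group is a weak base: the lower the pKₐ of its conjugate acid, the more readily it departs.
triflate (OTf⁻): pKₐ(CF₃SO₃H (triflic acid)) ≈ -14
chloride (Cl⁻): pKₐ(HCl) ≈ -7
hydroxide (OH⁻): pKₐ(H₂O) ≈ 15.7

hydroxide (OH⁻)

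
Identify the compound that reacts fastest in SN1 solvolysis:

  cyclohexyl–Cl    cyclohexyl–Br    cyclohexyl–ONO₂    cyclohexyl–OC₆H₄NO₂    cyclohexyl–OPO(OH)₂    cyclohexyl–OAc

Identical carbon frameworks mean the comparison reduces to leaving-group quality.
The more stable X⁻ (or X) is on its own — i.e. the weaker a base it is — the better a leaving group it makes.
cyclohexyl–Br loses Br⁻: pKₐ(HBr) ≈ -9
cyclohexyl–Cl loses Cl⁻: pKₐ(HCl) ≈ -7
cyclohexyl–ONO₂ loses NO₃⁻: pKₐ(HNO₃) ≈ -1.3
cyclohexyl–OPO(OH)₂ loses H₂PO₄⁻: pKₐ(H₃PO₄) ≈ 2.1
cyclohexyl–OAc loses AcO⁻: pKₐ(CH₃COOH) ≈ 4.8
cyclohexyl–OC₆H₄NO₂ loses p-O₂N–C₆H₄–O⁻: pKₐ(p-nitrophenol) ≈ 7.2

cyclohexyl–Br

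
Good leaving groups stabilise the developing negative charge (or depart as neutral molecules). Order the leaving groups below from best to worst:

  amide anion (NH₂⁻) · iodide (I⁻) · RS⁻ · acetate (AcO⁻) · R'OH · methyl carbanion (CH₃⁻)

Leaving-group ability tracks the stability of the departed species; conjugate-acid pKₐ is the usual yardstick (lower pKₐ → better LG).
iodide (I⁻): pKₐ(HI) ≈ -10 — large, highly polarisable; very weak base
R'OH: pKₐ(R'OH₂⁺) ≈ -2.4
acetate (AcO⁻): pKₐ(CH₃COOH) ≈ 4.8
RS⁻: pKₐ(RSH (a thiol)) ≈ 10.5
amide anion (NH₂⁻): pKₐ(NH₃) ≈ 38 — extremely strong base; never a leaving group
methyl carbanion (CH₃⁻): pKₐ(CH₄) ≈ 48

iodide (I⁻) > R'OH > acetate (AcO⁻) > RS⁻ > amide anion (NH₂⁻) > methyl carbanion (CH₃⁻)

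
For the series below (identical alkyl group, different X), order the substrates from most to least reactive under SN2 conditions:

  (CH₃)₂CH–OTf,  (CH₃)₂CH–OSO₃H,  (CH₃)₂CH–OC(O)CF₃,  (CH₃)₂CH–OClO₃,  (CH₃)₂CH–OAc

(CH₃)₂CH–OTf > (CH₃)₂CH–OClO₃ > (CH₃)₂CH–OSO₃H > (CH₃)₂CH–OC(O)CF₃ > (CH₃)₂CH–OAc

The skeletons are identical, so relative rate is governed entirely by leaving-group ability.
A good leaving group is a weak base: the lower the pKₐ of its conjugate acid, the more readily it departs.
(CH₃)₂CH–OTf loses OTf⁻: pKₐ(CF₃SO₃H (triflic acid)) ≈ -14
(CH₃)₂CH–OClO₃ loses ClO₄⁻: pKₐ(HClO₄) ≈ -10
(CH₃)₂CH–OSO₃H loses HSO₄⁻: pKₐ(H₂SO₄) ≈ -3
(CH₃)₂CH–OC(O)CF₃ loses CF₃COO⁻: pKₐ(CF₃COOH) ≈ 0.2
(CH₃)₂CH–OAc loses AcO⁻: pKₐ(CH₃COOH) ≈ 4.8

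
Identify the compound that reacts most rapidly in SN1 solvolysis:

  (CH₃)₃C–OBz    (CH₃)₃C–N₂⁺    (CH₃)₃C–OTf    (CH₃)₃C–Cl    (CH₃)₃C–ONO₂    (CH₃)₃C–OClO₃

Identical carbon frameworks mean the comparison reduces to leaving-group quality.
Rank by basicity of the departing species: weakest base leaves most easily.
(CH₃)₃C–N₂⁺ loses N₂: no meaningful conjugate acid; N₂ departs as an exceptionally stable neutral molecule
(CH₃)₃C–OTf loses OTf⁻: pKₐ(CF₃SO₃H (triflic acid)) ≈ -14
(CH₃)₃C–OClO₃ loses ClO₄⁻: pKₐ(HClO₄) ≈ -10
(CH₃)₃C–Cl loses Cl⁻: pKₐ(HCl) ≈ -7
(CH₃)₃C–ONO₂ loses NO₃⁻: pKₐ(HNO₃) ≈ -1.3
(CH₃)₃C–OBz loses PhCOO⁻: pKₐ(C₆H₅COOH) ≈ 4.2

(CH₃)₃C–N₂⁺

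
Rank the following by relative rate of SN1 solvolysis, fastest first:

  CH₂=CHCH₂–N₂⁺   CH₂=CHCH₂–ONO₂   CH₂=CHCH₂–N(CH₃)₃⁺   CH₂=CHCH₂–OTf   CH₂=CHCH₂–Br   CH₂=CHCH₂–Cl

CH₂=CHCH₂–N₂⁺ > CH₂=CHCH₂–OTf > CH₂=CHCH₂–Br > CH₂=CHCH₂–Cl > CH₂=CHCH₂–ONO₂ > CH₂=CHCH₂–N(CH₃)₃⁺

The skeletons are identical, so relative rate is governed entirely by leaving-group ability.
Rank by basicity of the departing species: weakest base leaves most easily.
CH₂=CHCH₂–N₂⁺ loses N₂: no meaningful conjugate acid; N₂ departs as an exceptionally stable neutral molecule
CH₂=CHCH₂–OTf loses OTf⁻: pKₐ(CF₃SO₃H (triflic acid)) ≈ -14
CH₂=CHCH₂–Br loses Br⁻: pKₐ(HBr) ≈ -9
CH₂=CHCH₂–Cl loses Cl⁻: pKₐ(HCl) ≈ -7
CH₂=CHCH₂–ONO₂ loses NO₃⁻: pKₐ(HNO₃) ≈ -1.3
CH₂=CHCH₂–N(CH₃)₃⁺ loses NR'₃: pKₐ(R'₃NH⁺) ≈ 10.7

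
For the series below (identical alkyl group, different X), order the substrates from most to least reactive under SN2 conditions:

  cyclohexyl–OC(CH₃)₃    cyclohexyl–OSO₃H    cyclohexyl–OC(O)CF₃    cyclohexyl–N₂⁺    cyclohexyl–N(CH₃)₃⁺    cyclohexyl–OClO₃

cyclohexyl–N₂⁺ > cyclohexyl–OClO₃ > cyclohexyl–OSO₃H > cyclohexyl–OC(O)CF₃ > cyclohexyl–N(CH₃)₃⁺ > cyclohexyl–OC(CH₃)₃

Identical carbon frameworks mean the comparison reduces to leaving-group quality.
Leaving-group ability tracks the stability of the departed species; conjugate-acid pKₐ is the usual yardstick (lower pKₐ → better LG).
cyclohexyl–N₂⁺ loses N₂: no meaningful conjugate acid; N₂ departs as an exceptionally stable neutral molecule
cyclohexyl–OClO₃ loses ClO₄⁻: pKₐ(HClO₄) ≈ -10
cyclohexyl–OSO₃H loses HSO₄⁻: pKₐ(H₂SO₄) ≈ -3
cyclohexyl–OC(O)CF₃ loses CF₃COO⁻: pKₐ(CF₃COOH) ≈ 0.2
cyclohexyl–N(CH₃)₃⁺ loses NR'₃: pKₐ(R'₃NH⁺) ≈ 10.7
cyclohexyl–OC(CH₃)₃ loses (CH₃)₃CO⁻: pKₐ(t-BuOH) ≈ 18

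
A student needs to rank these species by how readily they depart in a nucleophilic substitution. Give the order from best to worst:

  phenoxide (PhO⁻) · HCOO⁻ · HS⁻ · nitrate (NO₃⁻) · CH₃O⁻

The more stable X⁻ (or X) is on its own — i.e. the weaker a base it is — the better a leaving group it makes.
nitrate (NO₃⁻): pKₐ(HNO₃) ≈ -1.3
HCOO⁻: pKₐ(HCOOH) ≈ 3.8 — resonance-stabilised carboxylate
HS⁻: pKₐ(H₂S) ≈ 7
phenoxide (PhO⁻): pKₐ(C₆H₅OH (phenol)) ≈ 10
CH₃O⁻: pKₐ(CH₃OH) ≈ 15.5 — strong base; alkoxides do not leave unassisted

nitrate (NO₃⁻) > HCOO⁻ > HS⁻ > phenoxide (PhO⁻) > CH₃O⁻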